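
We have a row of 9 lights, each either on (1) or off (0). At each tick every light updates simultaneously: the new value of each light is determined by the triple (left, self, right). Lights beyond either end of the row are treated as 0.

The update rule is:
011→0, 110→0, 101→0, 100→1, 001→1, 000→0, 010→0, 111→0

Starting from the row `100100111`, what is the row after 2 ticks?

100000100

tick 1: 011011000
tick 2: 100000100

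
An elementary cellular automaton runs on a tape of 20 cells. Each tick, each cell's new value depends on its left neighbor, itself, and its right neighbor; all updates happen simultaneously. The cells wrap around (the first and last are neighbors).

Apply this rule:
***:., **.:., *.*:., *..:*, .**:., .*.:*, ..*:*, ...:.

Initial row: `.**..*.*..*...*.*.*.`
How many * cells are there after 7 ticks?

7

*..***.*****.**.*.**
.**.............*...
*..*...........***..
*****.........*...**
.....*.......***.*..
....***.....*....**.
...*...*...***..*..*
count of *: 7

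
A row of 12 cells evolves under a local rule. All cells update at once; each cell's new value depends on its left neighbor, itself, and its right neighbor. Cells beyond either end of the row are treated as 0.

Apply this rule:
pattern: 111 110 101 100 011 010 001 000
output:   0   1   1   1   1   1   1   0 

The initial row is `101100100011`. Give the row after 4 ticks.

111001111101

111111110111
100000011101
110000110111
111001111101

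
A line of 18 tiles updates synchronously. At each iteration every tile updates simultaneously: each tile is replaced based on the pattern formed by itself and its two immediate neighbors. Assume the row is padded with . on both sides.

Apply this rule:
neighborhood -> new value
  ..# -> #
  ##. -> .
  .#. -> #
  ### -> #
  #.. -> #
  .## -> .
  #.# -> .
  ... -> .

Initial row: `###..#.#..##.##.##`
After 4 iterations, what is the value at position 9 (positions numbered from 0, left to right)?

.#.###.###........
##..#...#.#.......
..####.##.##......
.#.##.......#.....
position 9 holds .

.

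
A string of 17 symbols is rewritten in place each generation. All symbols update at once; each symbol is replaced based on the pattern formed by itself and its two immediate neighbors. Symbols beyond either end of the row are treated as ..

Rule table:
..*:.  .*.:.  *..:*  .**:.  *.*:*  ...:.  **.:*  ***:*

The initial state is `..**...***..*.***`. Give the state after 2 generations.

...**...***..*.**
....**...***..*.*

....**...***..*.*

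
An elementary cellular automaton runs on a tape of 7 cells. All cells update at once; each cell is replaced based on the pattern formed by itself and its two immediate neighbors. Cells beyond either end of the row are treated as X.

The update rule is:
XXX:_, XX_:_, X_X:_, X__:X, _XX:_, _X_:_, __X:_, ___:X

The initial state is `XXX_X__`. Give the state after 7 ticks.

__XXXX_

tick 1: _____X_
tick 2: XXXX___
tick 3: ____XX_
tick 4: XXX____
tick 5: ___XXX_
tick 6: XX_____
tick 7: __XXXX_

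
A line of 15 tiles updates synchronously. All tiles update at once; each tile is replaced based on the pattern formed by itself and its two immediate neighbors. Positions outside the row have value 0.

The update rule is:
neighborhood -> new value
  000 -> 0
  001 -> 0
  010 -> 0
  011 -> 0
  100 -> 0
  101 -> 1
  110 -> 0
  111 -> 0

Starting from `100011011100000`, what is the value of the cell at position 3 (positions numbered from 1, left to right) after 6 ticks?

0

000000100000000
000000000000000
000000000000000  (fixed point — unchanged through tick 6)
position 3 holds 0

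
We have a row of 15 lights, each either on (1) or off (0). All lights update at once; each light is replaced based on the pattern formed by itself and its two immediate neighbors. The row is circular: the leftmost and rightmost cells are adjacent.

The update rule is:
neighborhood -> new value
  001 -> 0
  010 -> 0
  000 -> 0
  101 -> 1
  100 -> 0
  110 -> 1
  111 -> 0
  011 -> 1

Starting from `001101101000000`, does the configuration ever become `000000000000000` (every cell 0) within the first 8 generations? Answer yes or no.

yes

001111110000000
001000010000000
000000000000000
all cells are 0 at generation 3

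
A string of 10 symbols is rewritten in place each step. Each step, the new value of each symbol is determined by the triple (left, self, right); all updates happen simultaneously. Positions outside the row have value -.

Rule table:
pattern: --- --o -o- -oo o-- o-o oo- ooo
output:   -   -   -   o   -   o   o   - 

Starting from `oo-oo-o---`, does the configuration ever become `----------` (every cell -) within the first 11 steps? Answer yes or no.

yes

oooooo----
o----o----
----------
all cells are - at step 3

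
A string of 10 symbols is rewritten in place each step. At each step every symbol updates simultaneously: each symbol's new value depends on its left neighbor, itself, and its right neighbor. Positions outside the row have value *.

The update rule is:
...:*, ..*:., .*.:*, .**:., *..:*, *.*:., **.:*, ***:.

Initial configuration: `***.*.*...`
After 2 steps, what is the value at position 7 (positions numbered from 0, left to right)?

..*.*.***.
*.*.*...*.
position 7 holds .

.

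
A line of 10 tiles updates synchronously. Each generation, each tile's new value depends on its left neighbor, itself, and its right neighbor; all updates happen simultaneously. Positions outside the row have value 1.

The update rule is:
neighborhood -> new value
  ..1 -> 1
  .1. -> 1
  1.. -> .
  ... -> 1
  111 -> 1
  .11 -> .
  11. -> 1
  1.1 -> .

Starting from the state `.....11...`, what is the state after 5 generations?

.1111.1.11
..111.1..1
.1.11.1.1.
.1..1.1.1.
.1.11.1.1.

.1.11.1.1.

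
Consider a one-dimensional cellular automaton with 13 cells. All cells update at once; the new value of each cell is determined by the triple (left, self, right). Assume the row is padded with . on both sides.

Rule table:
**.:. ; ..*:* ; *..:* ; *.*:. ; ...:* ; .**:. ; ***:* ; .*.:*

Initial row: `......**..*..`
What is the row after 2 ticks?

.****.**.***.

******..*****
.****.**.***.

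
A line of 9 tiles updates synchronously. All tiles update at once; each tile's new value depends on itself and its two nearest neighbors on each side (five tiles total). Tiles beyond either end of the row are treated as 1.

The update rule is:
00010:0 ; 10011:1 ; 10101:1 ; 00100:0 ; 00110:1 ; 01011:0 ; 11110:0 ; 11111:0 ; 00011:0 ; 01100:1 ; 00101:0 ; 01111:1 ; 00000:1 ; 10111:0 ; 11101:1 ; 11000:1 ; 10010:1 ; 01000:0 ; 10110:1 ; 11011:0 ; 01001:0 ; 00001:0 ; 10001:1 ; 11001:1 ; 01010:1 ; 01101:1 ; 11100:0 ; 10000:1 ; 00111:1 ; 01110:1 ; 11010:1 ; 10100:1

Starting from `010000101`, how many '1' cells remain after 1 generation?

3

110100000
count of 1: 3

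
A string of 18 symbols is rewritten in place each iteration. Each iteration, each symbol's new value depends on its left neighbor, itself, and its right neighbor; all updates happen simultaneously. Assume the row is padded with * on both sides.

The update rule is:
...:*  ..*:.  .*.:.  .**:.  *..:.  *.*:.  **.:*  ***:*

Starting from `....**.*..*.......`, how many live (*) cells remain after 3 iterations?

.**..*......*****.
..*....****..****.
....**..***...***.
count of *: 8

8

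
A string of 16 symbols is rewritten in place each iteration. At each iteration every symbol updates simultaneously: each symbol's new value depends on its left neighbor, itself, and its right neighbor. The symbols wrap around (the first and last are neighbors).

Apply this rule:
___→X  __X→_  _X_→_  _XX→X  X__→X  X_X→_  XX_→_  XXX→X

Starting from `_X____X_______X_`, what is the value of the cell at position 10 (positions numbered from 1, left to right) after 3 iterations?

__XXX__XXXXXX__X
X_XX_X_XXXXX_X__
__X____XXXX___X_
position 10 holds X

X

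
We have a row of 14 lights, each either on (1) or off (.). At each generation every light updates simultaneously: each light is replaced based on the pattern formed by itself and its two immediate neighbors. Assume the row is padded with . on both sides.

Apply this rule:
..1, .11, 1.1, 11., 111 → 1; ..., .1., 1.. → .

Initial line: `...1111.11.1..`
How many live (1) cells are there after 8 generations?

11

generation 1: ..111111111...
generation 2: .1111111111...
generation 3: 11111111111...
generation 4: 11111111111...  (fixed point — unchanged through generation 8)
count of 1: 11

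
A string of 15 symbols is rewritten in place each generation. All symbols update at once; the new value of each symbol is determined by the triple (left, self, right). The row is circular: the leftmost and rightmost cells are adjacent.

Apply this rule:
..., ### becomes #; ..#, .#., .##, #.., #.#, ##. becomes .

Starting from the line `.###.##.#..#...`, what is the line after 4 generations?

generation 1: ..#..........##
generation 2: ....########...
generation 3: ###..######..##
generation 4: ##....####....#

##....####....#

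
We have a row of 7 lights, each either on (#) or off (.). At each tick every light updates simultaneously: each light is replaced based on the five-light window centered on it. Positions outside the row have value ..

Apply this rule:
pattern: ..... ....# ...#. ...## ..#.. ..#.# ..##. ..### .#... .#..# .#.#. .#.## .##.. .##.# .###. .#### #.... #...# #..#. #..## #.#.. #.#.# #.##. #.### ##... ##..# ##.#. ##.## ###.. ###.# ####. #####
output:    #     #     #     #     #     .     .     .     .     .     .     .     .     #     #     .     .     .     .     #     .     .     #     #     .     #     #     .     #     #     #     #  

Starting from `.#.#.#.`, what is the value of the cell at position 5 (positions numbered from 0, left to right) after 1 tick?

.

#......
position 5 holds .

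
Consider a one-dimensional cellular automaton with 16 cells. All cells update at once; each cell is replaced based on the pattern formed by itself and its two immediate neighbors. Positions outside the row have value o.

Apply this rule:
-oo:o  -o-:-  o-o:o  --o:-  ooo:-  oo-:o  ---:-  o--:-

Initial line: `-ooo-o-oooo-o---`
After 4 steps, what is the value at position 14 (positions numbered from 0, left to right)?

oo-oo-oo--oo----
-ooooooo--oo----
oo-----o--oo----
-o--------oo----
position 14 holds -

-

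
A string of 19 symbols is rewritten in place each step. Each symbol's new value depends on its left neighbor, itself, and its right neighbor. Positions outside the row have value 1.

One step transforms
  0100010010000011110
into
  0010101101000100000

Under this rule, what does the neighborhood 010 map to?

0

At position 1 the neighborhood is 010; the next row has 0 there.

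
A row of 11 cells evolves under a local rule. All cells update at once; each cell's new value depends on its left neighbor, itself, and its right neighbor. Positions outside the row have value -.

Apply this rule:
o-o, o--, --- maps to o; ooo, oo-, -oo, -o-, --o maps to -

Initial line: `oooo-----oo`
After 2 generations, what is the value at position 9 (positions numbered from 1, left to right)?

o

----oooo---
ooo-----ooo
position 9 holds o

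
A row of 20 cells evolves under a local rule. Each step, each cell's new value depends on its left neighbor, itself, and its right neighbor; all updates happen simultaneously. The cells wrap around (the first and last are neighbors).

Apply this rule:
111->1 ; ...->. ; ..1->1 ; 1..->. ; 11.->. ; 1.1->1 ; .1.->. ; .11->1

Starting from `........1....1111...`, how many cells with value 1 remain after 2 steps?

.......1....1111....
......1....1111.....
count of 1: 5

5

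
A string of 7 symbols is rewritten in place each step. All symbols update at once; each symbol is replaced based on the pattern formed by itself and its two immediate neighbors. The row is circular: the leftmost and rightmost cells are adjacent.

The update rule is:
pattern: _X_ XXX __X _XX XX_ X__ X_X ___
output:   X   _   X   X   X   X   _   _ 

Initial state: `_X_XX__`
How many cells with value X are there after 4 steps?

4

step 1: XX_XXX_
step 2: XX_X_X_
step 3: XX_X_X_  (fixed point — unchanged through step 4)
count of X: 4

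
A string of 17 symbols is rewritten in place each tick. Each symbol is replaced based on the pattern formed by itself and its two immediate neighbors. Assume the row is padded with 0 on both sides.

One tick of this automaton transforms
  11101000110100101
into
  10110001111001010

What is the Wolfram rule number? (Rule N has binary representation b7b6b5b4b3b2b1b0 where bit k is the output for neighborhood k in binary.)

position 1: 111 → 0  (bit 7 = 0)
position 2: 110 → 1  (bit 6 = 1)
position 3: 101 → 1  (bit 5 = 1)
position 5: 100 → 0  (bit 4 = 0)
position 0: 011 → 1  (bit 3 = 1)
position 4: 010 → 0  (bit 2 = 0)
position 7: 001 → 1  (bit 1 = 1)
position 6: 000 → 0  (bit 0 = 0)
bits b7..b0 = 01101010 = 106

106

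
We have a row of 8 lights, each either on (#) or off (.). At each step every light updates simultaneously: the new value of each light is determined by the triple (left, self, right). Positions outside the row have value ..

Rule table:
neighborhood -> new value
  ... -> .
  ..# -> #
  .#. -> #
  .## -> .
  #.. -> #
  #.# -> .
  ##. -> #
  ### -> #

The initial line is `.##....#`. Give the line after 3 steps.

#.##..##
#..###.#
###.##.#

###.##.#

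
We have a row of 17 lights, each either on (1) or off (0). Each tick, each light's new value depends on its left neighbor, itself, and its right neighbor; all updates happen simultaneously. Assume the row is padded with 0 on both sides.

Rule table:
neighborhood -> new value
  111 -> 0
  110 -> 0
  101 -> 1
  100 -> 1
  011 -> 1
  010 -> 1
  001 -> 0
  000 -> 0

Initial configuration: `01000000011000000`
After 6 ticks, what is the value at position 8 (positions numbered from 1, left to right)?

01100000010100000
01010000011110000
01111000010001000
01000100011001100
01100110010101010
01010101011111111
position 8 holds 1

1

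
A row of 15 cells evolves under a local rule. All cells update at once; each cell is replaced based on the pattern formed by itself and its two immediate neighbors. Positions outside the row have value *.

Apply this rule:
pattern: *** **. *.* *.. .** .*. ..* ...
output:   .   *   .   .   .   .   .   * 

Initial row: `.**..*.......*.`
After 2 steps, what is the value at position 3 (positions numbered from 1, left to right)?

.

..*....*****...
....**.....*.*.
position 3 holds .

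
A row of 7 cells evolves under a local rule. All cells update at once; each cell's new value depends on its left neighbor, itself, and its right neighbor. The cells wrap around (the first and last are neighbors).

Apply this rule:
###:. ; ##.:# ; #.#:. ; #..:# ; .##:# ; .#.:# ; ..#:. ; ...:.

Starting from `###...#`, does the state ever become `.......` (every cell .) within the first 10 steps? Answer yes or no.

..##..#
#.###.#
#.#.#.#
#.#.#.#  (fixed point — unchanged through step 10)
step 10 is #.#.#.#, still not uniform .

no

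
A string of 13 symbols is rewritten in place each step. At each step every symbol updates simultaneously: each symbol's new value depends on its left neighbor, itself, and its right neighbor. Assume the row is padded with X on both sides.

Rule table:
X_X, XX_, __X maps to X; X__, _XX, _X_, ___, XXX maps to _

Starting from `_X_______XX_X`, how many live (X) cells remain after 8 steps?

step 1: X_______X_XX_
step 2: X______X_X_XX
step 3: X_____X_X_X__
step 4: X____X_X_X__X
step 5: X___X_X_X__X_
step 6: X__X_X_X__X_X
step 7: X_X_X_X__X_X_
step 8: XX_X_X__X_X_X
count of X: 7

7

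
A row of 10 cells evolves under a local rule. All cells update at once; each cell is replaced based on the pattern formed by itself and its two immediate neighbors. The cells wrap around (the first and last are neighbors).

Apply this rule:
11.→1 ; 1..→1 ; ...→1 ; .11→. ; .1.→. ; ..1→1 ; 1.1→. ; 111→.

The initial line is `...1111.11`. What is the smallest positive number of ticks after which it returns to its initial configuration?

111...1..1
..1111.11.
11...1..11
.1111.11..
1...1..111
1111.11...
...1..1111
111.11...1
..1..1111.
11.11...11
.1..1111..
1.11...111
1..1111...
.11...1111
..1111...1
11...1111.
.1111...1.
1...1111.1
1111...1..
...1111.11

20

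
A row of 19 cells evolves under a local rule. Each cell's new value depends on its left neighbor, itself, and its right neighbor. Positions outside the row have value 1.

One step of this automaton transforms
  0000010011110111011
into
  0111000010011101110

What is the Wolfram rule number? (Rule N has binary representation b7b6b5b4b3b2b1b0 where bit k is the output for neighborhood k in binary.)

position 9: 111 → 0  (bit 7 = 0)
position 11: 110 → 1  (bit 6 = 1)
position 12: 101 → 1  (bit 5 = 1)
position 0: 100 → 0  (bit 4 = 0)
position 8: 011 → 1  (bit 3 = 1)
position 5: 010 → 0  (bit 2 = 0)
position 4: 001 → 0  (bit 1 = 0)
position 1: 000 → 1  (bit 0 = 1)
bits b7..b0 = 01101001 = 105

105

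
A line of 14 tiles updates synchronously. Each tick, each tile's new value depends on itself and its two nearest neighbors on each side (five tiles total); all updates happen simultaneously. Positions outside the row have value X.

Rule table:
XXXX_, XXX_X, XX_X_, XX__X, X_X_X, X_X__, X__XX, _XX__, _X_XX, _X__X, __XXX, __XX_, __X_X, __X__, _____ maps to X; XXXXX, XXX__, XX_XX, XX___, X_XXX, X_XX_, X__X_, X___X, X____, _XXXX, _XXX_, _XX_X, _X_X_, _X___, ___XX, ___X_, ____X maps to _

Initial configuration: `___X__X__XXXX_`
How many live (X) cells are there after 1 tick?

8

___XX_XXXX_XX_
count of X: 8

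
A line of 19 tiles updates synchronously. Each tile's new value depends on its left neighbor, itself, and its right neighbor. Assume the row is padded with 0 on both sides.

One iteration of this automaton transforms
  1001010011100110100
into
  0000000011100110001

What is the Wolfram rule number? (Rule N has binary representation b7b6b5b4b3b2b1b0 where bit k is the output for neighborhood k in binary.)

201

position 9: 111 → 1  (bit 7 = 1)
position 10: 110 → 1  (bit 6 = 1)
position 4: 101 → 0  (bit 5 = 0)
position 1: 100 → 0  (bit 4 = 0)
position 8: 011 → 1  (bit 3 = 1)
position 0: 010 → 0  (bit 2 = 0)
position 2: 001 → 0  (bit 1 = 0)
position 18: 000 → 1  (bit 0 = 1)
bits b7..b0 = 11001001 = 201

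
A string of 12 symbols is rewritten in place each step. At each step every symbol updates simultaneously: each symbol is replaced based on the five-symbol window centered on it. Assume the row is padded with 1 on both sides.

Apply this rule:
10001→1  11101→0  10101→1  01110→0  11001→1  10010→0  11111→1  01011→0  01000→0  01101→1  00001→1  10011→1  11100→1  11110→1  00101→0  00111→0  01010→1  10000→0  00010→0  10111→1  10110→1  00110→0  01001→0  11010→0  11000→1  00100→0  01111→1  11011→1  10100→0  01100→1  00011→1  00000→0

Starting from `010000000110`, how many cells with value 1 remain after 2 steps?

7

step 1: 000000011011
step 2: 100001101111
count of 1: 7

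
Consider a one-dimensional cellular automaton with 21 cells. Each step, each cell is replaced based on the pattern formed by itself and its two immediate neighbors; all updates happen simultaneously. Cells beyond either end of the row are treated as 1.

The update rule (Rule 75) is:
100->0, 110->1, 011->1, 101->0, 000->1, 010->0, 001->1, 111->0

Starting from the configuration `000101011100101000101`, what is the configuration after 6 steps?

011010010110101110100

011000010101000011001
011011100000011111011
011010101111110001010
011000001000010110000
011011110011100110111
011010010110101110100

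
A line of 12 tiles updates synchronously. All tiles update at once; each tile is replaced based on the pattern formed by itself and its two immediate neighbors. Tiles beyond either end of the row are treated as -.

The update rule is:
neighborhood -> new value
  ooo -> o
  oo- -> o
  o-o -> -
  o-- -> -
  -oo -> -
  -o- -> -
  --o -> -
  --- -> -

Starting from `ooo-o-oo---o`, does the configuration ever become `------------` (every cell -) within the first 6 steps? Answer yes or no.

yes

step 1: -oo----o----
step 2: --o---------
step 3: ------------
all cells are - at step 3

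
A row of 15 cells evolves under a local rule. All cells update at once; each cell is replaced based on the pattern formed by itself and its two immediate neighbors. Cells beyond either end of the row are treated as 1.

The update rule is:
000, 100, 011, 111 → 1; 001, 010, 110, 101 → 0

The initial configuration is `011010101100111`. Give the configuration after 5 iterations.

101101011010111

iteration 1: 010000001010111
iteration 2: 001111100000111
iteration 3: 101111011110111
iteration 4: 001110011100111
iteration 5: 101101011010111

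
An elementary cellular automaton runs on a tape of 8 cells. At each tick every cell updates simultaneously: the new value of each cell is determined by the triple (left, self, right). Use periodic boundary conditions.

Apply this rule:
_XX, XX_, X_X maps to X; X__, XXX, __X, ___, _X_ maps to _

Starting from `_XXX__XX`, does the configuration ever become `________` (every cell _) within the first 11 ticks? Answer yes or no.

tick 1: XX_X__XX
tick 2: _XX___X_
tick 3: _XX_____
tick 4: _XX_____  (fixed point — unchanged through tick 11)
tick 11 is _XX_____, still not uniform _

no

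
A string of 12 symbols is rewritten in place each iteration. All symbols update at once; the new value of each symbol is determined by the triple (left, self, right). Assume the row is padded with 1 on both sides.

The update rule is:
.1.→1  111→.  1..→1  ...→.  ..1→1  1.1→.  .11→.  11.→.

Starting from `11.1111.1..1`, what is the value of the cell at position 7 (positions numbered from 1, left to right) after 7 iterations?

........111.
1......1....
.1....111..1
.11..1...11.
...1111.1...
1.1.....11.1
..11...1....
position 7 holds .

.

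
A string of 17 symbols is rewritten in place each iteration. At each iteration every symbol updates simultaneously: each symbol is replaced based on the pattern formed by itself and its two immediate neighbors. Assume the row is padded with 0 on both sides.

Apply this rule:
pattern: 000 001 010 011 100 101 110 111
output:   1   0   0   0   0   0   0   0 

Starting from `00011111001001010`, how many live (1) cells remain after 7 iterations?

11000000000000000
00011111111111111
11000000000000000  (repeats iteration 1; period 2)
iteration 7: 11000000000000000
count of 1: 2

2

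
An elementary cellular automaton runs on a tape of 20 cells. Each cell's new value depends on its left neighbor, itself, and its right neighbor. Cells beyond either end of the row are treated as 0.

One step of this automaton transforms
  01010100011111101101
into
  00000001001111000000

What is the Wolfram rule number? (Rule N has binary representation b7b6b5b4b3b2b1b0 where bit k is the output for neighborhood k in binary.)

129

position 10: 111 → 1  (bit 7 = 1)
position 14: 110 → 0  (bit 6 = 0)
position 2: 101 → 0  (bit 5 = 0)
position 6: 100 → 0  (bit 4 = 0)
position 9: 011 → 0  (bit 3 = 0)
position 1: 010 → 0  (bit 2 = 0)
position 0: 001 → 0  (bit 1 = 0)
position 7: 000 → 1  (bit 0 = 1)
bits b7..b0 = 10000001 = 129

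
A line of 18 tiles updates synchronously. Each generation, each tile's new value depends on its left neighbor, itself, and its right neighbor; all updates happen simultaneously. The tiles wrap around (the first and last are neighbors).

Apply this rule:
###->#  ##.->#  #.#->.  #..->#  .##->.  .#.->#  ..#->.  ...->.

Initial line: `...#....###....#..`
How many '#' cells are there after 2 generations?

generation 1: ...##....###...##.
generation 2: ....##....###...##
count of #: 7

7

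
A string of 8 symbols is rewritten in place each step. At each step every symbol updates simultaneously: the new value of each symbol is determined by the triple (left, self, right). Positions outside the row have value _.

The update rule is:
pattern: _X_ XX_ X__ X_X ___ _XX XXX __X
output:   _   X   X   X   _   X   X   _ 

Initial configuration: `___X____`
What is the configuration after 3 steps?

step 1: ____X___
step 2: _____X__
step 3: ______X_

______X_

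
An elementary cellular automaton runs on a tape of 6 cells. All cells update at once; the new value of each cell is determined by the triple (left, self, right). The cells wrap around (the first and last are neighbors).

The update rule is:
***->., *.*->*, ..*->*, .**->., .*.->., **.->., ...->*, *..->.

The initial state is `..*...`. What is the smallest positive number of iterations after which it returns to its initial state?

12

iteration 1: **..**
iteration 2: ...*..
iteration 3: ***..*
iteration 4: ....*.
iteration 5: ****..
iteration 6: .....*
iteration 7: .****.
iteration 8: *.....
iteration 9: ..****
iteration 10: .*....
iteration 11: *..***
iteration 12: ..*...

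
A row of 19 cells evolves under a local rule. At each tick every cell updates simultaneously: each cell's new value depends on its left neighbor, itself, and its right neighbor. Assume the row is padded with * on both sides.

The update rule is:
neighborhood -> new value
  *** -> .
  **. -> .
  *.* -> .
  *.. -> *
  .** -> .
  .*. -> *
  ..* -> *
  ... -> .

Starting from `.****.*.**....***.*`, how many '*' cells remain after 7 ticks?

tick 1: ......*...*..*.....
tick 2: *....***.******...*
tick 3: .*..*..........*.*.
tick 4: .*****........**.*.
tick 5: ......*......*...*.
tick 6: *....***....***.**.
tick 7: .*..*...*..*.......
count of *: 4

4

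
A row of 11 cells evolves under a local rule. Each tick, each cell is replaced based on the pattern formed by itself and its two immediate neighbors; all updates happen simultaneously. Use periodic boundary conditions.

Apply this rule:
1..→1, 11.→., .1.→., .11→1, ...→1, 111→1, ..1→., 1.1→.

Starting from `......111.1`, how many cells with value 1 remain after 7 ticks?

7

11111.11...
1111..1.11.
111.1...1..
11...11..1.
1.11.1.1...
..1.....11.
1..1111.1.1
count of 1: 7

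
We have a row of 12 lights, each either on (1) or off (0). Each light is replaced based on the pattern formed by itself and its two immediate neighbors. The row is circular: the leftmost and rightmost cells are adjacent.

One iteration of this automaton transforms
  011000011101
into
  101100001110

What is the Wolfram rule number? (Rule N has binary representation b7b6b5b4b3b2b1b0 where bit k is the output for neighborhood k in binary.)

position 8: 111 → 1  (bit 7 = 1)
position 2: 110 → 1  (bit 6 = 1)
position 0: 101 → 1  (bit 5 = 1)
position 3: 100 → 1  (bit 4 = 1)
position 1: 011 → 0  (bit 3 = 0)
position 11: 010 → 0  (bit 2 = 0)
position 6: 001 → 0  (bit 1 = 0)
position 4: 000 → 0  (bit 0 = 0)
bits b7..b0 = 11110000 = 240

240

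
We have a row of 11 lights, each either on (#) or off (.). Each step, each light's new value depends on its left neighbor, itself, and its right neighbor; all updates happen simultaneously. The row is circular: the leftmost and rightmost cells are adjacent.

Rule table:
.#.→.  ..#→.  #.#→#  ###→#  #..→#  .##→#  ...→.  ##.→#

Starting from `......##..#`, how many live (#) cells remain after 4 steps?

7

#.....###..
.#....####.
..#...#####
#..#..#####
count of #: 7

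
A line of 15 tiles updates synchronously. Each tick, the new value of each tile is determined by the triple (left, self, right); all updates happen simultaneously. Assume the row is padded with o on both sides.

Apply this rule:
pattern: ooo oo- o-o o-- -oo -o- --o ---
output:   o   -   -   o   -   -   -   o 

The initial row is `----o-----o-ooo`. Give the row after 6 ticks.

oo--o-----o-oo-

tick 1: ooo--oooo----oo
tick 2: oo-o--oo-ooo--o
tick 3: o---o-----o-o--
tick 4: -oo--oooo----o-
tick 5: ---o--oo-ooo---
tick 6: oo--o-----o-oo-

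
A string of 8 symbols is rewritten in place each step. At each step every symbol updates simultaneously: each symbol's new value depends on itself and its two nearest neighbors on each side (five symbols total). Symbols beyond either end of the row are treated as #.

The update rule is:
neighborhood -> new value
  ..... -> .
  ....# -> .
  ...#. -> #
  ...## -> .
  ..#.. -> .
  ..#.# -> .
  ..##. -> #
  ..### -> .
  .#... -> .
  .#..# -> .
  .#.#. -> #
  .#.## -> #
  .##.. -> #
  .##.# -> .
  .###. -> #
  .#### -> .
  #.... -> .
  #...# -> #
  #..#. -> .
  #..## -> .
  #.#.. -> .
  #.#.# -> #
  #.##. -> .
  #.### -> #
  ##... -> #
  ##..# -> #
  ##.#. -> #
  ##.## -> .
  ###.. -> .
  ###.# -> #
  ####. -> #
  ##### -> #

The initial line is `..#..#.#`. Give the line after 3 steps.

#.......

#.....##
.#......
#.......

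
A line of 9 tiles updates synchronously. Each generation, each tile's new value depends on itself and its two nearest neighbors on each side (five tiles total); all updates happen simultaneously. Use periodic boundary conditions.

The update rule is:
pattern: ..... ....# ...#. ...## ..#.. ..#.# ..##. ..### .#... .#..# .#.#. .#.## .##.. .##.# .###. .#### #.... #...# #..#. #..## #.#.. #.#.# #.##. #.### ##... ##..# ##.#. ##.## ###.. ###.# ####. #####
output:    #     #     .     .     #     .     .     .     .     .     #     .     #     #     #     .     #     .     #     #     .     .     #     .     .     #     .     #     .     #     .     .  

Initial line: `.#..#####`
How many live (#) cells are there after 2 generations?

...#....#
...#.##.#
count of #: 4

4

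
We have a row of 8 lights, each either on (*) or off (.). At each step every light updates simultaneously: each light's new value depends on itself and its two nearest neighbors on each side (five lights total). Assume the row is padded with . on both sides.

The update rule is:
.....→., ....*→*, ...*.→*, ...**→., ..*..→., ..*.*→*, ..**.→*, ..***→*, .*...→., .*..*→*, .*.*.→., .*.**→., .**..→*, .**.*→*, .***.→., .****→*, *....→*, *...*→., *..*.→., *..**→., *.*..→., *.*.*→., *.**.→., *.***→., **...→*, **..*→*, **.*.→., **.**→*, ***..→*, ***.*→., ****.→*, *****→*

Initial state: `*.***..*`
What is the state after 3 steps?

step 1: *...**..
step 2: ....****
step 3: ..*.****

..*.****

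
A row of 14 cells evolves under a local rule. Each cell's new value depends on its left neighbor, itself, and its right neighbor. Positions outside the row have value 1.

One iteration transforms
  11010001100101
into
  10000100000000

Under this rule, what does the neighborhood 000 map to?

1

At position 5 the neighborhood is 000; the next row has 1 there.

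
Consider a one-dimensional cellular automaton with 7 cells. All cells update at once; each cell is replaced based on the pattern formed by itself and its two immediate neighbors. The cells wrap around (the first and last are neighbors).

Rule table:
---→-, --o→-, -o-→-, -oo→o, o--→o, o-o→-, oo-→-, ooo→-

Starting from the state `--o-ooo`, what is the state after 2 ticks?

-o---o-

tick 1: o---o--
tick 2: -o---o-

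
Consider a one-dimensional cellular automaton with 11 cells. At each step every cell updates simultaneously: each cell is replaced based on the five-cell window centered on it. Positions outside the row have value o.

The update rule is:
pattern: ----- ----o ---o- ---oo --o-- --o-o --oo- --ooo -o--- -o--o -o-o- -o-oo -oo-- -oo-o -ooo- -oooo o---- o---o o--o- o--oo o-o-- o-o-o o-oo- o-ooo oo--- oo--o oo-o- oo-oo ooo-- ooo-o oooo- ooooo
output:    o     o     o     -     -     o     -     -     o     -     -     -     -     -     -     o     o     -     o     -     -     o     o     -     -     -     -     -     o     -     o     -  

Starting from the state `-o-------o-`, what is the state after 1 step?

--oooooooo-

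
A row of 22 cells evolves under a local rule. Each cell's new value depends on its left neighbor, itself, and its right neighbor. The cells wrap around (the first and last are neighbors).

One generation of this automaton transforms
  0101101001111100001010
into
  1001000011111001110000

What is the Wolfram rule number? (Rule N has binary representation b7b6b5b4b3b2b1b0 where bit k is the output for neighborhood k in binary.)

position 10: 111 → 1  (bit 7 = 1)
position 4: 110 → 0  (bit 6 = 0)
position 2: 101 → 0  (bit 5 = 0)
position 7: 100 → 0  (bit 4 = 0)
position 3: 011 → 1  (bit 3 = 1)
position 1: 010 → 0  (bit 2 = 0)
position 0: 001 → 1  (bit 1 = 1)
position 15: 000 → 1  (bit 0 = 1)
bits b7..b0 = 10001011 = 139

139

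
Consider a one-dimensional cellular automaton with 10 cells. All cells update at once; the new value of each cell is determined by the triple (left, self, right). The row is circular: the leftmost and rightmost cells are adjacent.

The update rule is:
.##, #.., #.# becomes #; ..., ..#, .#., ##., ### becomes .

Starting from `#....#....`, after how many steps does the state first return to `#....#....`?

step 1: .#....#...
step 2: ..#....#..
step 3: ...#....#.
step 4: ....#....#
step 5: #....#....

5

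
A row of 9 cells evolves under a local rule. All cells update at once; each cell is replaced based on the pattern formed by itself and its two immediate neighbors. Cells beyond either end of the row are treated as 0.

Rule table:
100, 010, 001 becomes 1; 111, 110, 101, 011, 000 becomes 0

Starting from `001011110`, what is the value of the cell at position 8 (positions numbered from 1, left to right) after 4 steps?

011000001
100100011
111110100
000000110
position 8 holds 1

1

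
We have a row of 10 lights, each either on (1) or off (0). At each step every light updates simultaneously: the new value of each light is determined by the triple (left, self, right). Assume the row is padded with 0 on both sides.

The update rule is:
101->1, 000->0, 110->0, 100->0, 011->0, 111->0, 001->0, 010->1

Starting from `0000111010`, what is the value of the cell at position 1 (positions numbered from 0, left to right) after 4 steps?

step 1: 0000000110
step 2: 0000000000
step 3: 0000000000  (fixed point — unchanged through step 4)
position 1 holds 0

0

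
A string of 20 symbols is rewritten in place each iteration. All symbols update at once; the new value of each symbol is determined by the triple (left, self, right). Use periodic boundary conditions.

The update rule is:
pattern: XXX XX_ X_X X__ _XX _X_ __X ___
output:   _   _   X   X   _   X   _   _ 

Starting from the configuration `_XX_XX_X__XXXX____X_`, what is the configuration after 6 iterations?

___X__XXX_____X___XX
X__XX____X____XX____
XX___X___XX_____X___
__X__XX____X____XX__
__XX___X___XX_____X_
____X__XX____X____XX

____X__XX____X____XX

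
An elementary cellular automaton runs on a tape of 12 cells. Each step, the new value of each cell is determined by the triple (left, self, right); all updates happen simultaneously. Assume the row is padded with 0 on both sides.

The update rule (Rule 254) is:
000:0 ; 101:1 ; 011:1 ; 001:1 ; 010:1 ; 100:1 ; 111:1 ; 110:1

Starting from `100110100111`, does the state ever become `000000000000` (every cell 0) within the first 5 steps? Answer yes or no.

111111111111
111111111111  (fixed point — unchanged through step 5)
step 5 is 111111111111, still not uniform 0

no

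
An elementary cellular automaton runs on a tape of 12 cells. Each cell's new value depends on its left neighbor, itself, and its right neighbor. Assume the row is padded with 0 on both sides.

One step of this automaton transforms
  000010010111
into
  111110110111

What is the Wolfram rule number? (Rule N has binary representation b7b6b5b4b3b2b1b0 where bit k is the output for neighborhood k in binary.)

position 10: 111 → 1  (bit 7 = 1)
position 11: 110 → 1  (bit 6 = 1)
position 8: 101 → 0  (bit 5 = 0)
position 5: 100 → 0  (bit 4 = 0)
position 9: 011 → 1  (bit 3 = 1)
position 4: 010 → 1  (bit 2 = 1)
position 3: 001 → 1  (bit 1 = 1)
position 0: 000 → 1  (bit 0 = 1)
bits b7..b0 = 11001111 = 207

207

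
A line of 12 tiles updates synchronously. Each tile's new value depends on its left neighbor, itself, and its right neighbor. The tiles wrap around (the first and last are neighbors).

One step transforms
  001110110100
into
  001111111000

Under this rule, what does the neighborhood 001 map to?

0

At position 1 the neighborhood is 001; the next row has 0 there.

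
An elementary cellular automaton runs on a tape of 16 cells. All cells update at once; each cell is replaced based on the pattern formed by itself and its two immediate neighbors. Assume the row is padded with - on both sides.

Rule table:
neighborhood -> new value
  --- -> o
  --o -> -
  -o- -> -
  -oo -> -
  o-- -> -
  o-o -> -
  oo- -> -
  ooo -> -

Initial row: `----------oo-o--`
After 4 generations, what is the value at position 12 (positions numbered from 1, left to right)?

o

ooooooooo------o
----------oooo--
ooooooooo------o  (repeats generation 1; period 2)
generation 4: ----------oooo--
position 12 holds o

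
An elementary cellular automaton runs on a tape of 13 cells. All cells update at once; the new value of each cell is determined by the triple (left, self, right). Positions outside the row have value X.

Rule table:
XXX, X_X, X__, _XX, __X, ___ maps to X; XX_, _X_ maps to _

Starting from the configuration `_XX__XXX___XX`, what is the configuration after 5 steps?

step 1: XX_XXXX_XXXXX
step 2: X_XXXX_XXXXXX
step 3: _XXXX_XXXXXXX
step 4: XXXX_XXXXXXXX
step 5: XXX_XXXXXXXXX

XXX_XXXXXXXXX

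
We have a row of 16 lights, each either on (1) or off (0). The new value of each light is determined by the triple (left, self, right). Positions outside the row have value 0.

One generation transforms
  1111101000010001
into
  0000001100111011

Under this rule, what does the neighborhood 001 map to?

1

At position 10 the neighborhood is 001; the next row has 1 there.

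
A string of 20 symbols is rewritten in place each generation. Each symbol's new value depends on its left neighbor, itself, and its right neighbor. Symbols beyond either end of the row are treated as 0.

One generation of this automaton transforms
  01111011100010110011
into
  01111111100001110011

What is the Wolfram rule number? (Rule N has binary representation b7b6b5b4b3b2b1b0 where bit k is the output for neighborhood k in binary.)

position 2: 111 → 1  (bit 7 = 1)
position 4: 110 → 1  (bit 6 = 1)
position 5: 101 → 1  (bit 5 = 1)
position 9: 100 → 0  (bit 4 = 0)
position 1: 011 → 1  (bit 3 = 1)
position 12: 010 → 0  (bit 2 = 0)
position 0: 001 → 0  (bit 1 = 0)
position 10: 000 → 0  (bit 0 = 0)
bits b7..b0 = 11101000 = 232

232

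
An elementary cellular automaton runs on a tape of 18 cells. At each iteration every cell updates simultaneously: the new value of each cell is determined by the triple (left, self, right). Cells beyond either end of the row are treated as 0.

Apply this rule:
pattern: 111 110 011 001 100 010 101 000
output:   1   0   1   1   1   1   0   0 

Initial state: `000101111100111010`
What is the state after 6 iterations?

iteration 1: 001101111011110011
iteration 2: 011001110011101110
iteration 3: 110111101111001101
iteration 4: 100111001110111001
iteration 5: 111110111100110111
iteration 6: 111100111011100110

111100111011100110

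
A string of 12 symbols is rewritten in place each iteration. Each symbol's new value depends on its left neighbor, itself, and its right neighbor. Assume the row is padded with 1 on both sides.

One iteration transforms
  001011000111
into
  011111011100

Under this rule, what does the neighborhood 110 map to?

At position 5 the neighborhood is 110; the next row has 1 there.

1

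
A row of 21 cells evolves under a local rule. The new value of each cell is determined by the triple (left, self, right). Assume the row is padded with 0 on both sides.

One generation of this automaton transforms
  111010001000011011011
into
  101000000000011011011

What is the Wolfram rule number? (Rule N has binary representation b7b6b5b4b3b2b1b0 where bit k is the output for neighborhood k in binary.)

72

position 1: 111 → 0  (bit 7 = 0)
position 2: 110 → 1  (bit 6 = 1)
position 3: 101 → 0  (bit 5 = 0)
position 5: 100 → 0  (bit 4 = 0)
position 0: 011 → 1  (bit 3 = 1)
position 4: 010 → 0  (bit 2 = 0)
position 7: 001 → 0  (bit 1 = 0)
position 6: 000 → 0  (bit 0 = 0)
bits b7..b0 = 01001000 = 72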